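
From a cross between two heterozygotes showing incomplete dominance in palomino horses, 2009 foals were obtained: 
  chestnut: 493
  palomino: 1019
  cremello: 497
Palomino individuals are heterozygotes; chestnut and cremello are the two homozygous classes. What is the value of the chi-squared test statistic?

0.435

With incomplete dominance, a heterozygote × heterozygote cross gives a 1:2:1 phenotypic ratio.
Under the 1:2:1 hypothesis (Σ ratio = 4, N = 2009):
  chestnut: 2009 × 1/4 = 502.25
  palomino: 2009 × 2/4 = 1004.5
  cremello: 2009 × 1/4 = 502.25
χ² = Σ (O − E)² / E
  chestnut: (493 − 502.25)² / 502.25 = 0.1704
  palomino: (1019 − 1004.5)² / 1004.5 = 0.2093
  cremello: (497 − 502.25)² / 502.25 = 0.0549
χ² = 0.1704 + 0.2093 + 0.0549 = 0.4346 ≈ 0.435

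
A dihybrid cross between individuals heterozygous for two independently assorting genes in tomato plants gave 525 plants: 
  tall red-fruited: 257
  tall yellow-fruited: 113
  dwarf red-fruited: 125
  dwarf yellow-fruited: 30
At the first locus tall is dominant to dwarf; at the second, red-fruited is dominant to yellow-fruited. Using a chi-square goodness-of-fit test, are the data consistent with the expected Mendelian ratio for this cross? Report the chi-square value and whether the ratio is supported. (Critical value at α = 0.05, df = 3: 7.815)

14.534; not consistent

A dihybrid F₂ with independent assortment and complete dominance at both loci gives a 9:3:3:1 phenotypic ratio.
The 9:3:3:1 ratio has 16 parts, so with N = 525 the expected counts are:
  tall red-fruited: 525 × 9/16 = 295.3125
  tall yellow-fruited: 525 × 3/16 = 98.4375
  dwarf red-fruited: 525 × 3/16 = 98.4375
  dwarf yellow-fruited: 525 × 1/16 = 32.8125
χ² = Σ (O − E)² / E
  tall red-fruited: (257 − 295.3125)² / 295.3125 = 4.9705
  tall yellow-fruited: (113 − 98.4375)² / 98.4375 = 2.1543
  dwarf red-fruited: (125 − 98.4375)² / 98.4375 = 7.1677
  dwarf yellow-fruited: (30 − 32.8125)² / 32.8125 = 0.2411
χ² = 4.9705 + 2.1543 + 7.1677 + 0.2411 = 14.5336 ≈ 14.534
Degrees of freedom = 4 − 1 = 3; critical value at α = 0.05 is 7.815.
Since 14.534 > 7.815, we reject the null hypothesis — the data do not fit the 9:3:3:1 ratio.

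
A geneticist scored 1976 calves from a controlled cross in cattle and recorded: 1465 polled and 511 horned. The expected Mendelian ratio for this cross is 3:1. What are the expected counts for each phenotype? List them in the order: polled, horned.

1482, 494

Total ratio parts = 4. Expected numbers out of 1976:
  polled: 1976 × 3/4 = 1482
  horned: 1976 × 1/4 = 494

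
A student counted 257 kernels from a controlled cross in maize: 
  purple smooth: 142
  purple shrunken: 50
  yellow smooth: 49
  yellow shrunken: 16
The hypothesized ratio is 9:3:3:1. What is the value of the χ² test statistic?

Expected counts for N = 257 under a 9:3:3:1 ratio (total parts = 16):
  purple smooth: 257 × 9/16 = 144.5625
  purple shrunken: 257 × 3/16 = 48.1875
  yellow smooth: 257 × 3/16 = 48.1875
  yellow shrunken: 257 × 1/16 = 16.0625
χ² = Σ (O − E)² / E
  purple smooth: (142 − 144.5625)² / 144.5625 = 0.0454
  purple shrunken: (50 − 48.1875)² / 48.1875 = 0.0682
  yellow smooth: (49 − 48.1875)² / 48.1875 = 0.0137
  yellow shrunken: (16 − 16.0625)² / 16.0625 = 0.0002
χ² = 0.0454 + 0.0682 + 0.0137 + 0.0002 = 0.1275 ≈ 0.128

0.128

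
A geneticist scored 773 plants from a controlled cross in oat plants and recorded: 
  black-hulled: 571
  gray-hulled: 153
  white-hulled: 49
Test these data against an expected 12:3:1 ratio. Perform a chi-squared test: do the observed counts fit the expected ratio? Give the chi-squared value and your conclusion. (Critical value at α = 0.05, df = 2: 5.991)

Total ratio parts = 16. Expected numbers out of 773:
  black-hulled: 773 × 12/16 = 579.75
  gray-hulled: 773 × 3/16 = 144.9375
  white-hulled: 773 × 1/16 = 48.3125
χ² = Σ (O − E)² / E
  black-hulled: (571 − 579.75)² / 579.75 = 0.1321
  gray-hulled: (153 − 144.9375)² / 144.9375 = 0.4485
  white-hulled: (49 − 48.3125)² / 48.3125 = 0.0098
χ² = 0.1321 + 0.4485 + 0.0098 = 0.5904 ≈ 0.590
Degrees of freedom = 3 − 1 = 2; critical value at α = 0.05 is 5.991.
Since 0.590 < 5.991, we fail to reject the null hypothesis — the data are consistent with the 12:3:1 ratio.

0.590; consistent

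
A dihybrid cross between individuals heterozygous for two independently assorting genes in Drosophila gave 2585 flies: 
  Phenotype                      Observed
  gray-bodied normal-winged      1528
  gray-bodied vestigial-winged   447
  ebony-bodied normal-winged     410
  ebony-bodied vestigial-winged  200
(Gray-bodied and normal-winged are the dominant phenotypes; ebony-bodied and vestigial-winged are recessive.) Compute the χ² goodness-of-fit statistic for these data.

27.344

A dihybrid F₂ with independent assortment and complete dominance at both loci gives a 9:3:3:1 phenotypic ratio.
Under the 9:3:3:1 hypothesis (Σ ratio = 16, N = 2585):
  gray-bodied normal-winged: 2585 × 9/16 = 1454.0625
  gray-bodied vestigial-winged: 2585 × 3/16 = 484.6875
  ebony-bodied normal-winged: 2585 × 3/16 = 484.6875
  ebony-bodied vestigial-winged: 2585 × 1/16 = 161.5625
χ² = Σ (O − E)² / E
  gray-bodied normal-winged: (1528 − 1454.0625)² / 1454.0625 = 3.7596
  gray-bodied vestigial-winged: (447 − 484.6875)² / 484.6875 = 2.9304
  ebony-bodied normal-winged: (410 − 484.6875)² / 484.6875 = 11.5089
  ebony-bodied vestigial-winged: (200 − 161.5625)² / 161.5625 = 9.1447
χ² = 3.7596 + 2.9304 + 11.5089 + 9.1447 = 27.3436 ≈ 27.344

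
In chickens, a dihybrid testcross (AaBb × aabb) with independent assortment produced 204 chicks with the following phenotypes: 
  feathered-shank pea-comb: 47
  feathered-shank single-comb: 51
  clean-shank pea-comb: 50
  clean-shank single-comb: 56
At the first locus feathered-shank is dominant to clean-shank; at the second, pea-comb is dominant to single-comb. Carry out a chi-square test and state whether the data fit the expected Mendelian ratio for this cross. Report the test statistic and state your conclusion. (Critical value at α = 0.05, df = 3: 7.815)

0.824; consistent

A dihybrid testcross with independent assortment gives a 1:1:1:1 ratio.
The 1:1:1:1 ratio has 4 parts, so with N = 204 the expected counts are:
  feathered-shank pea-comb: 204 × 1/4 = 51
  feathered-shank single-comb: 204 × 1/4 = 51
  clean-shank pea-comb: 204 × 1/4 = 51
  clean-shank single-comb: 204 × 1/4 = 51
χ² = Σ (O − E)² / E
  feathered-shank pea-comb: (47 − 51)² / 51 = 0.3137
  feathered-shank single-comb: (51 − 51)² / 51 = 0.0000
  clean-shank pea-comb: (50 − 51)² / 51 = 0.0196
  clean-shank single-comb: (56 − 51)² / 51 = 0.4902
χ² = 0.3137 + 0.0000 + 0.0196 + 0.4902 = 0.8235 ≈ 0.824
Degrees of freedom = 4 − 1 = 3; critical value at α = 0.05 is 7.815.
Since 0.824 < 7.815, we fail to reject the null hypothesis — the data are consistent with the 1:1:1:1 ratio.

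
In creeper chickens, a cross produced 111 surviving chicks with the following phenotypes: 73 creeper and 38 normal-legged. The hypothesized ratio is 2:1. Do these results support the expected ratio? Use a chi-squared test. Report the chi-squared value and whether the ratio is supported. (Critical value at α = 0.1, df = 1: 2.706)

Total ratio parts = 3. Expected numbers out of 111:
  creeper: 111 × 2/3 = 74
  normal-legged: 111 × 1/3 = 37
χ² = Σ (O − E)² / E
  creeper: (73 − 74)² / 74 = 0.0135
  normal-legged: (38 − 37)² / 37 = 0.0270
χ² = 0.0135 + 0.0270 = 0.0405 ≈ 0.041
Degrees of freedom = 2 − 1 = 1; critical value at α = 0.1 is 2.706.
Since 0.041 < 2.706, we fail to reject the null hypothesis — the data are consistent with the 2:1 ratio.

0.041; consistent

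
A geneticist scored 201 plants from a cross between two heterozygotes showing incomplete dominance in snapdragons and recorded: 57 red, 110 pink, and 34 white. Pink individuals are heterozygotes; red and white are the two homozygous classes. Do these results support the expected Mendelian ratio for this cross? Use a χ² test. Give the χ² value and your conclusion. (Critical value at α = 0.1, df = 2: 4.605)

7.060; not consistent

With incomplete dominance, a heterozygote × heterozygote cross gives a 1:2:1 phenotypic ratio.
Expected counts for N = 201 under a 1:2:1 ratio (total parts = 4):
  red: 201 × 1/4 = 50.25
  pink: 201 × 2/4 = 100.5
  white: 201 × 1/4 = 50.25
χ² = Σ (O − E)² / E
  red: (57 − 50.25)² / 50.25 = 0.9067
  pink: (110 − 100.5)² / 100.5 = 0.8980
  white: (34 − 50.25)² / 50.25 = 5.2550
χ² = 0.9067 + 0.8980 + 5.2550 = 7.0597 ≈ 7.060
Degrees of freedom = 3 − 1 = 2; critical value at α = 0.1 is 4.605.
Since 7.060 > 4.605, we reject the null hypothesis — the data do not fit the 1:2:1 ratio.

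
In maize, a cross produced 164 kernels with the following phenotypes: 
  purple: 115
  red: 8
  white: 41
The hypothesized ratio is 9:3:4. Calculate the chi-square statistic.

22.442

The 9:3:4 ratio has 16 parts, so with N = 164 the expected counts are:
  purple: 164 × 9/16 = 92.25
  red: 164 × 3/16 = 30.75
  white: 164 × 4/16 = 41
χ² = Σ (O − E)² / E
  purple: (115 − 92.25)² / 92.25 = 5.6104
  red: (8 − 30.75)² / 30.75 = 16.8313
  white: (41 − 41)² / 41 = 0.0000
χ² = 5.6104 + 16.8313 + 0.0000 = 22.4417 ≈ 22.442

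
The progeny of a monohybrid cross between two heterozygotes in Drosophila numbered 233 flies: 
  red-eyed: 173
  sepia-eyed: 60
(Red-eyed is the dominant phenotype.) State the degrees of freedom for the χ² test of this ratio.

For a monohybrid cross between heterozygotes with complete dominance, the expected phenotypic ratio is 3:1.
A goodness-of-fit test with 2 phenotype classes has df = 2 − 1 = 1.

1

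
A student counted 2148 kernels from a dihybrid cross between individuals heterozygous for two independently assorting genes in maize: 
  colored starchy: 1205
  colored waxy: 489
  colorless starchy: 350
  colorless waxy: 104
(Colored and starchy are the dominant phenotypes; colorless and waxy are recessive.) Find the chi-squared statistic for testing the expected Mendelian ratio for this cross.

32.204

A dihybrid F₂ with independent assortment and complete dominance at both loci gives a 9:3:3:1 phenotypic ratio.
Under the 9:3:3:1 hypothesis (Σ ratio = 16, N = 2148):
  colored starchy: 2148 × 9/16 = 1208.25
  colored waxy: 2148 × 3/16 = 402.75
  colorless starchy: 2148 × 3/16 = 402.75
  colorless waxy: 2148 × 1/16 = 134.25
χ² = Σ (O − E)² / E
  colored starchy: (1205 − 1208.25)² / 1208.25 = 0.0087
  colored waxy: (489 − 402.75)² / 402.75 = 18.4707
  colorless starchy: (350 − 402.75)² / 402.75 = 6.9089
  colorless waxy: (104 − 134.25)² / 134.25 = 6.8161
χ² = 0.0087 + 18.4707 + 6.9089 + 6.8161 = 32.2044 ≈ 32.204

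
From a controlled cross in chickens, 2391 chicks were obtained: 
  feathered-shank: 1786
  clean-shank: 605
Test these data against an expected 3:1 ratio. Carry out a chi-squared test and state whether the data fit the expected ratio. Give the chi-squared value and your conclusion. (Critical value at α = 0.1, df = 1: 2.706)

Under the 3:1 hypothesis (Σ ratio = 4, N = 2391):
  feathered-shank: 2391 × 3/4 = 1793.25
  clean-shank: 2391 × 1/4 = 597.75
χ² = Σ (O − E)² / E
  feathered-shank: (1786 − 1793.25)² / 1793.25 = 0.0293
  clean-shank: (605 − 597.75)² / 597.75 = 0.0879
χ² = 0.0293 + 0.0879 = 0.1172 ≈ 0.117
Degrees of freedom = 2 − 1 = 1; critical value at α = 0.1 is 2.706.
Since 0.117 < 2.706, we fail to reject the null hypothesis — the data are consistent with the 3:1 ratio.

0.117; consistent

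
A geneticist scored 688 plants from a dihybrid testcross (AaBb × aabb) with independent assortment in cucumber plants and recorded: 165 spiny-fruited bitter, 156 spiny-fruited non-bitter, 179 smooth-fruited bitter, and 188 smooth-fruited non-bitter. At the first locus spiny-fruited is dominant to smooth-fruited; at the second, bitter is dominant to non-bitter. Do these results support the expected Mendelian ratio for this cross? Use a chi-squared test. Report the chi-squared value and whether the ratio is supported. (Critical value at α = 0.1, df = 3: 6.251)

3.547; consistent

A dihybrid testcross with independent assortment gives a 1:1:1:1 ratio.
Under the 1:1:1:1 hypothesis (Σ ratio = 4, N = 688):
  spiny-fruited bitter: 688 × 1/4 = 172
  spiny-fruited non-bitter: 688 × 1/4 = 172
  smooth-fruited bitter: 688 × 1/4 = 172
  smooth-fruited non-bitter: 688 × 1/4 = 172
χ² = Σ (O − E)² / E
  spiny-fruited bitter: (165 − 172)² / 172 = 0.2849
  spiny-fruited non-bitter: (156 − 172)² / 172 = 1.4884
  smooth-fruited bitter: (179 − 172)² / 172 = 0.2849
  smooth-fruited non-bitter: (188 − 172)² / 172 = 1.4884
χ² = 0.2849 + 1.4884 + 0.2849 + 1.4884 = 3.5466 ≈ 3.547
Degrees of freedom = 4 − 1 = 3; critical value at α = 0.1 is 6.251.
Since 3.547 < 6.251, we fail to reject the null hypothesis — the data are consistent with the 1:1:1:1 ratio.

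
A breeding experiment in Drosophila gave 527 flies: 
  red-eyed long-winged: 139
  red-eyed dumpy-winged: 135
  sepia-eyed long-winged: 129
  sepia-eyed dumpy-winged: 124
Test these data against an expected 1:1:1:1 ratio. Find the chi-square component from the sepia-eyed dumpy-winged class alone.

0.456

Expected counts for N = 527 under a 1:1:1:1 ratio (total parts = 4):
  red-eyed long-winged: 527 × 1/4 = 131.75
  red-eyed dumpy-winged: 527 × 1/4 = 131.75
  sepia-eyed long-winged: 527 × 1/4 = 131.75
  sepia-eyed dumpy-winged: 527 × 1/4 = 131.75
Contribution of sepia-eyed dumpy-winged: (124 − 131.75)² / 131.75 = 0.4559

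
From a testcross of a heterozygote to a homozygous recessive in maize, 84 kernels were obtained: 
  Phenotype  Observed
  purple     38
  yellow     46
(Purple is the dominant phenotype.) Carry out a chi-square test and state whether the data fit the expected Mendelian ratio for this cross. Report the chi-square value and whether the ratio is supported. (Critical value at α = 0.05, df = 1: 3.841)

0.762; consistent

A testcross of a heterozygote (Aa × aa) gives a 1:1 phenotypic ratio.
Total ratio parts = 2. Expected numbers out of 84:
  purple: 84 × 1/2 = 42
  yellow: 84 × 1/2 = 42
χ² = Σ (O − E)² / E
  purple: (38 − 42)² / 42 = 0.3810
  yellow: (46 − 42)² / 42 = 0.3810
χ² = 0.3810 + 0.3810 = 0.762
Degrees of freedom = 2 − 1 = 1; critical value at α = 0.05 is 3.841.
Since 0.762 < 3.841, we fail to reject the null hypothesis — the data are consistent with the 1:1 ratio.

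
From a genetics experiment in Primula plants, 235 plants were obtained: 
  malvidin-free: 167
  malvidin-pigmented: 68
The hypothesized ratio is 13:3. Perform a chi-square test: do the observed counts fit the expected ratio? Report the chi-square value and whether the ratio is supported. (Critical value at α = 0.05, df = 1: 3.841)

16.005; not consistent

Expected counts for N = 235 under a 13:3 ratio (total parts = 16):
  malvidin-free: 235 × 13/16 = 190.9375
  malvidin-pigmented: 235 × 3/16 = 44.0625
χ² = Σ (O − E)² / E
  malvidin-free: (167 − 190.9375)² / 190.9375 = 3.0010
  malvidin-pigmented: (68 − 44.0625)² / 44.0625 = 13.0043
χ² = 3.0010 + 13.0043 = 16.0053 ≈ 16.005
Degrees of freedom = 2 − 1 = 1; critical value at α = 0.05 is 3.841.
Since 16.005 > 3.841, we reject the null hypothesis — the data do not fit the 13:3 ratio.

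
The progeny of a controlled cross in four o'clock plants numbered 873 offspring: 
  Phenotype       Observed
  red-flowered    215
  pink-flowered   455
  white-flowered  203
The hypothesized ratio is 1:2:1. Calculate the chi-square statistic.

1.898

Total ratio parts = 4. Expected numbers out of 873:
  red-flowered: 873 × 1/4 = 218.25
  pink-flowered: 873 × 2/4 = 436.5
  white-flowered: 873 × 1/4 = 218.25
χ² = Σ (O − E)² / E
  red-flowered: (215 − 218.25)² / 218.25 = 0.0484
  pink-flowered: (455 − 436.5)² / 436.5 = 0.7841
  white-flowered: (203 − 218.25)² / 218.25 = 1.0656
χ² = 0.0484 + 0.7841 + 1.0656 = 1.8981 ≈ 1.898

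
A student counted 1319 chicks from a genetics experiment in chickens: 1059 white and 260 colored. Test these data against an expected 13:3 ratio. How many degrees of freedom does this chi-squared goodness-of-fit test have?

1

A goodness-of-fit test with 2 phenotype classes has df = 2 − 1 = 1.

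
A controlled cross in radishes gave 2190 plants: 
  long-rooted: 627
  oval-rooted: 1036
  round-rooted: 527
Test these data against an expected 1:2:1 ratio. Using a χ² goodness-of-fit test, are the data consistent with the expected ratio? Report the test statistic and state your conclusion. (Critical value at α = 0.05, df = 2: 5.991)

Under the 1:2:1 hypothesis (Σ ratio = 4, N = 2190):
  long-rooted: 2190 × 1/4 = 547.5
  oval-rooted: 2190 × 2/4 = 1095
  round-rooted: 2190 × 1/4 = 547.5
χ² = Σ (O − E)² / E
  long-rooted: (627 − 547.5)² / 547.5 = 11.5438
  oval-rooted: (1036 − 1095)² / 1095 = 3.1790
  round-rooted: (527 − 547.5)² / 547.5 = 0.7676
χ² = 11.5438 + 3.1790 + 0.7676 = 15.4904 ≈ 15.490
Degrees of freedom = 3 − 1 = 2; critical value at α = 0.05 is 5.991.
Since 15.490 > 5.991, we reject the null hypothesis — the data do not fit the 1:2:1 ratio.

15.490; not consistent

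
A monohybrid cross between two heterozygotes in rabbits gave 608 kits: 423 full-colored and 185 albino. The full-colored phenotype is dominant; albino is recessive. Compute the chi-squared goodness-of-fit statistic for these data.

9.553

For a monohybrid cross between heterozygotes with complete dominance, the expected phenotypic ratio is 3:1.
Total ratio parts = 4. Expected numbers out of 608:
  full-colored: 608 × 3/4 = 456
  albino: 608 × 1/4 = 152
χ² = Σ (O − E)² / E
  full-colored: (423 − 456)² / 456 = 2.3882
  albino: (185 − 152)² / 152 = 7.1645
χ² = 2.3882 + 7.1645 = 9.5527 ≈ 9.553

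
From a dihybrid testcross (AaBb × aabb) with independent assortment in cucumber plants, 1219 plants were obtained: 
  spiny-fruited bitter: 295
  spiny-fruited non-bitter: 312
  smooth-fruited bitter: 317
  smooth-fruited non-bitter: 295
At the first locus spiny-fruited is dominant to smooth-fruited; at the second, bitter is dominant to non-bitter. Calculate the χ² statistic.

A dihybrid testcross with independent assortment gives a 1:1:1:1 ratio.
Under the 1:1:1:1 hypothesis (Σ ratio = 4, N = 1219):
  spiny-fruited bitter: 1219 × 1/4 = 304.75
  spiny-fruited non-bitter: 1219 × 1/4 = 304.75
  smooth-fruited bitter: 1219 × 1/4 = 304.75
  smooth-fruited non-bitter: 1219 × 1/4 = 304.75
χ² = Σ (O − E)² / E
  spiny-fruited bitter: (295 − 304.75)² / 304.75 = 0.3119
  spiny-fruited non-bitter: (312 − 304.75)² / 304.75 = 0.1725
  smooth-fruited bitter: (317 − 304.75)² / 304.75 = 0.4924
  smooth-fruited non-bitter: (295 − 304.75)² / 304.75 = 0.3119
χ² = 0.3119 + 0.1725 + 0.4924 + 0.3119 = 1.2887 ≈ 1.289

1.289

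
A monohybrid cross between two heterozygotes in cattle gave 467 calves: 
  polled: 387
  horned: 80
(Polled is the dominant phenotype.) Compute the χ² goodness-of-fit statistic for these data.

For a monohybrid cross between heterozygotes with complete dominance, the expected phenotypic ratio is 3:1.
Under the 3:1 hypothesis (Σ ratio = 4, N = 467):
  polled: 467 × 3/4 = 350.25
  horned: 467 × 1/4 = 116.75
χ² = Σ (O − E)² / E
  polled: (387 − 350.25)² / 350.25 = 3.8560
  horned: (80 − 116.75)² / 116.75 = 11.5680
χ² = 3.8560 + 11.5680 = 15.424

15.424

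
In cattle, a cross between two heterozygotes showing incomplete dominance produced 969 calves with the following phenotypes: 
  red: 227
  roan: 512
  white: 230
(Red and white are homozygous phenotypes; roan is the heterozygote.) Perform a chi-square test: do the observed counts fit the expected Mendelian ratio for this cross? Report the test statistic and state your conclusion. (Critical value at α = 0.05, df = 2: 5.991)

3.140; consistent

With incomplete dominance, a heterozygote × heterozygote cross gives a 1:2:1 phenotypic ratio.
Total ratio parts = 4. Expected numbers out of 969:
  red: 969 × 1/4 = 242.25
  roan: 969 × 2/4 = 484.5
  white: 969 × 1/4 = 242.25
χ² = Σ (O − E)² / E
  red: (227 − 242.25)² / 242.25 = 0.9600
  roan: (512 − 484.5)² / 484.5 = 1.5609
  white: (230 − 242.25)² / 242.25 = 0.6195
χ² = 0.9600 + 1.5609 + 0.6195 = 3.1404 ≈ 3.140
Degrees of freedom = 3 − 1 = 2; critical value at α = 0.05 is 5.991.
Since 3.140 < 5.991, we fail to reject the null hypothesis — the data are consistent with the 1:2:1 ratio.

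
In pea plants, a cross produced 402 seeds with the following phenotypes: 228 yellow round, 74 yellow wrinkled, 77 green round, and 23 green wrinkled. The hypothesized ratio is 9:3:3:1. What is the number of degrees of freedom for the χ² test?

A goodness-of-fit test with 4 phenotype classes has df = 4 − 1 = 3.

3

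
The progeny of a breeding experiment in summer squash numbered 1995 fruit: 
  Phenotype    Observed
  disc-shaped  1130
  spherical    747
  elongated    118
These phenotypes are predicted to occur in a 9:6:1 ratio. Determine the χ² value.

Total ratio parts = 16. Expected numbers out of 1995:
  disc-shaped: 1995 × 9/16 = 1122.1875
  spherical: 1995 × 6/16 = 748.125
  elongated: 1995 × 1/16 = 124.6875
χ² = Σ (O − E)² / E
  disc-shaped: (1130 − 1122.1875)² / 1122.1875 = 0.0544
  spherical: (747 − 748.125)² / 748.125 = 0.0017
  elongated: (118 − 124.6875)² / 124.6875 = 0.3587
χ² = 0.0544 + 0.0017 + 0.3587 = 0.4148 ≈ 0.415

0.415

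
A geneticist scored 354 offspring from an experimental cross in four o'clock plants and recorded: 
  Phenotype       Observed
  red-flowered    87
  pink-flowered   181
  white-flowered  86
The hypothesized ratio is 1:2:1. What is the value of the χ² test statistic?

0.186

Expected counts for N = 354 under a 1:2:1 ratio (total parts = 4):
  red-flowered: 354 × 1/4 = 88.5
  pink-flowered: 354 × 2/4 = 177
  white-flowered: 354 × 1/4 = 88.5
χ² = Σ (O − E)² / E
  red-flowered: (87 − 88.5)² / 88.5 = 0.0254
  pink-flowered: (181 − 177)² / 177 = 0.0904
  white-flowered: (86 − 88.5)² / 88.5 = 0.0706
χ² = 0.0254 + 0.0904 + 0.0706 = 0.1864 ≈ 0.186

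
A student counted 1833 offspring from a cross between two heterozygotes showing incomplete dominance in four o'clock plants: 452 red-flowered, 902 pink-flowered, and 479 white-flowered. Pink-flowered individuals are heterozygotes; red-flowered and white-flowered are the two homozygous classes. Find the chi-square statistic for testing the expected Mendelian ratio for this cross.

With incomplete dominance, a heterozygote × heterozygote cross gives a 1:2:1 phenotypic ratio.
Total ratio parts = 4. Expected numbers out of 1833:
  red-flowered: 1833 × 1/4 = 458.25
  pink-flowered: 1833 × 2/4 = 916.5
  white-flowered: 1833 × 1/4 = 458.25
χ² = Σ (O − E)² / E
  red-flowered: (452 − 458.25)² / 458.25 = 0.0852
  pink-flowered: (902 − 916.5)² / 916.5 = 0.2294
  white-flowered: (479 − 458.25)² / 458.25 = 0.9396
χ² = 0.0852 + 0.2294 + 0.9396 = 1.2542 ≈ 1.254

1.254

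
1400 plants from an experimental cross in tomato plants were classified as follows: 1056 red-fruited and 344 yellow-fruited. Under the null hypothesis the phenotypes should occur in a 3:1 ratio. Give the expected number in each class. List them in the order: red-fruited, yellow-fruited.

1050, 350

Total ratio parts = 4. Expected numbers out of 1400:
  red-fruited: 1400 × 3/4 = 1050
  yellow-fruited: 1400 × 1/4 = 350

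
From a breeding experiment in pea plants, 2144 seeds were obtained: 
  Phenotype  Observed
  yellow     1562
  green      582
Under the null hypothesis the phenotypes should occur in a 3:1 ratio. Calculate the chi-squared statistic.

5.264

The 3:1 ratio has 4 parts, so with N = 2144 the expected counts are:
  yellow: 2144 × 3/4 = 1608
  green: 2144 × 1/4 = 536
χ² = Σ (O − E)² / E
  yellow: (1562 − 1608)² / 1608 = 1.3159
  green: (582 − 536)² / 536 = 3.9478
χ² = 1.3159 + 3.9478 = 5.2637 ≈ 5.264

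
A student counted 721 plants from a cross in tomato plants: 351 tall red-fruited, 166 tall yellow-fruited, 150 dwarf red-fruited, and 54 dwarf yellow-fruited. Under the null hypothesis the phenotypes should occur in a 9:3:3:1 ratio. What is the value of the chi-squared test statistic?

17.759

Total ratio parts = 16. Expected numbers out of 721:
  tall red-fruited: 721 × 9/16 = 405.5625
  tall yellow-fruited: 721 × 3/16 = 135.1875
  dwarf red-fruited: 721 × 3/16 = 135.1875
  dwarf yellow-fruited: 721 × 1/16 = 45.0625
χ² = Σ (O − E)² / E
  tall red-fruited: (351 − 405.5625)² / 405.5625 = 7.3406
  tall yellow-fruited: (166 − 135.1875)² / 135.1875 = 7.0229
  dwarf red-fruited: (150 − 135.1875)² / 135.1875 = 1.6230
  dwarf yellow-fruited: (54 − 45.0625)² / 45.0625 = 1.7726
χ² = 7.3406 + 7.0229 + 1.6230 + 1.7726 = 17.7591 ≈ 17.759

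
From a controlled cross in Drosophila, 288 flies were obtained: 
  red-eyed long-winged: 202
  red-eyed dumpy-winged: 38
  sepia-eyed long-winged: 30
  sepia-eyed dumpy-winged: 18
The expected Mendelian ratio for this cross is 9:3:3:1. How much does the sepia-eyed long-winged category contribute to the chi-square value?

Expected counts for N = 288 under a 9:3:3:1 ratio (total parts = 16):
  red-eyed long-winged: 288 × 9/16 = 162
  red-eyed dumpy-winged: 288 × 3/16 = 54
  sepia-eyed long-winged: 288 × 3/16 = 54
  sepia-eyed dumpy-winged: 288 × 1/16 = 18
Contribution of sepia-eyed long-winged: (30 − 54)² / 54 = 10.6667

10.667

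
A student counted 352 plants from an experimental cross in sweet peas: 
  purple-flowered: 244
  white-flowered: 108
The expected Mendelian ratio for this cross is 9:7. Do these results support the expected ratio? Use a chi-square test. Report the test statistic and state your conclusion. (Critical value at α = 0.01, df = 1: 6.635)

Expected counts for N = 352 under a 9:7 ratio (total parts = 16):
  purple-flowered: 352 × 9/16 = 198
  white-flowered: 352 × 7/16 = 154
χ² = Σ (O − E)² / E
  purple-flowered: (244 − 198)² / 198 = 10.6869
  white-flowered: (108 − 154)² / 154 = 13.7403
χ² = 10.6869 + 13.7403 = 24.4272 ≈ 24.427
Degrees of freedom = 2 − 1 = 1; critical value at α = 0.01 is 6.635.
Since 24.427 > 6.635, we reject the null hypothesis — the data do not fit the 9:7 ratio.

24.427; not consistent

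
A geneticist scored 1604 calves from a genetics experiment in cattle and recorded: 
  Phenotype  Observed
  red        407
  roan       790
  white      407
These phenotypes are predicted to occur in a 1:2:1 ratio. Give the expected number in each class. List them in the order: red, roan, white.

401, 802, 401

Total ratio parts = 4. Expected numbers out of 1604:
  red: 1604 × 1/4 = 401
  roan: 1604 × 2/4 = 802
  white: 1604 × 1/4 = 401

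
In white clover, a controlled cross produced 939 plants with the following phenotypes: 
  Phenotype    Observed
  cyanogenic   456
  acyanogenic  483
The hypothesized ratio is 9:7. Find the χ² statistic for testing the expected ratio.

22.551

Expected counts for N = 939 under a 9:7 ratio (total parts = 16):
  cyanogenic: 939 × 9/16 = 528.1875
  acyanogenic: 939 × 7/16 = 410.8125
χ² = Σ (O − E)² / E
  cyanogenic: (456 − 528.1875)² / 528.1875 = 9.8659
  acyanogenic: (483 − 410.8125)² / 410.8125 = 12.6847
χ² = 9.8659 + 12.6847 = 22.5506 ≈ 22.551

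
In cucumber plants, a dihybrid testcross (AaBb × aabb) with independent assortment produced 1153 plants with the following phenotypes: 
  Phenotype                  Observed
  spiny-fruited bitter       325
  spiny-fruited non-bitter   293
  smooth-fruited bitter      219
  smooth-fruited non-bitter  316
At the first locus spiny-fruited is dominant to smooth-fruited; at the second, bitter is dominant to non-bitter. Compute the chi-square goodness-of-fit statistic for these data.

A dihybrid testcross with independent assortment gives a 1:1:1:1 ratio.
Under the 1:1:1:1 hypothesis (Σ ratio = 4, N = 1153):
  spiny-fruited bitter: 1153 × 1/4 = 288.25
  spiny-fruited non-bitter: 1153 × 1/4 = 288.25
  smooth-fruited bitter: 1153 × 1/4 = 288.25
  smooth-fruited non-bitter: 1153 × 1/4 = 288.25
χ² = Σ (O − E)² / E
  spiny-fruited bitter: (325 − 288.25)² / 288.25 = 4.6854
  spiny-fruited non-bitter: (293 − 288.25)² / 288.25 = 0.0783
  smooth-fruited bitter: (219 − 288.25)² / 288.25 = 16.6368
  smooth-fruited non-bitter: (316 − 288.25)² / 288.25 = 2.6715
χ² = 4.6854 + 0.0783 + 16.6368 + 2.6715 = 24.072

24.072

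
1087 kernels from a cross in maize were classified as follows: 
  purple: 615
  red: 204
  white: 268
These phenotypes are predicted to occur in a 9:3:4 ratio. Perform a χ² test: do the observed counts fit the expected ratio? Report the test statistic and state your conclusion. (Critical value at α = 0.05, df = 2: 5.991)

The 9:3:4 ratio has 16 parts, so with N = 1087 the expected counts are:
  purple: 1087 × 9/16 = 611.4375
  red: 1087 × 3/16 = 203.8125
  white: 1087 × 4/16 = 271.75
χ² = Σ (O − E)² / E
  purple: (615 − 611.4375)² / 611.4375 = 0.0208
  red: (204 − 203.8125)² / 203.8125 = 0.0002
  white: (268 − 271.75)² / 271.75 = 0.0517
χ² = 0.0208 + 0.0002 + 0.0517 = 0.0727 ≈ 0.073
Degrees of freedom = 3 − 1 = 2; critical value at α = 0.05 is 5.991.
Since 0.073 < 5.991, we fail to reject the null hypothesis — the data are consistent with the 9:3:4 ratio.

0.073; consistent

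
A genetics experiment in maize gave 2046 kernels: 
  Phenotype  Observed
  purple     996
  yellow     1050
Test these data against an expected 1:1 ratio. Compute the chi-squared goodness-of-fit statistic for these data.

The 1:1 ratio has 2 parts, so with N = 2046 the expected counts are:
  purple: 2046 × 1/2 = 1023
  yellow: 2046 × 1/2 = 1023
χ² = Σ (O − E)² / E
  purple: (996 − 1023)² / 1023 = 0.7126
  yellow: (1050 − 1023)² / 1023 = 0.7126
χ² = 0.7126 + 0.7126 = 1.4252 ≈ 1.425

1.425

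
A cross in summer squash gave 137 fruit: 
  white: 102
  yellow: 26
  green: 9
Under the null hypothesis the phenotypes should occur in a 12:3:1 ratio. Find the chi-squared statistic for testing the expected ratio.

Total ratio parts = 16. Expected numbers out of 137:
  white: 137 × 12/16 = 102.75
  yellow: 137 × 3/16 = 25.6875
  green: 137 × 1/16 = 8.5625
χ² = Σ (O − E)² / E
  white: (102 − 102.75)² / 102.75 = 0.0055
  yellow: (26 − 25.6875)² / 25.6875 = 0.0038
  green: (9 − 8.5625)² / 8.5625 = 0.0224
χ² = 0.0055 + 0.0038 + 0.0224 = 0.0317 ≈ 0.032

0.032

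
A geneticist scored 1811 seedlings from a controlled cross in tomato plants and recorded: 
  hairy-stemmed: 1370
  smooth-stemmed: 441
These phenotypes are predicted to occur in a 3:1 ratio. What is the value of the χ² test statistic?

0.407

The 3:1 ratio has 4 parts, so with N = 1811 the expected counts are:
  hairy-stemmed: 1811 × 3/4 = 1358.25
  smooth-stemmed: 1811 × 1/4 = 452.75
χ² = Σ (O − E)² / E
  hairy-stemmed: (1370 − 1358.25)² / 1358.25 = 0.1016
  smooth-stemmed: (441 − 452.75)² / 452.75 = 0.3049
χ² = 0.1016 + 0.3049 = 0.4065 ≈ 0.407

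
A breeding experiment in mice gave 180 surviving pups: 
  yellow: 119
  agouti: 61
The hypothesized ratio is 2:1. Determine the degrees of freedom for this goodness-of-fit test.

1

A goodness-of-fit test with 2 phenotype classes has df = 2 − 1 = 1.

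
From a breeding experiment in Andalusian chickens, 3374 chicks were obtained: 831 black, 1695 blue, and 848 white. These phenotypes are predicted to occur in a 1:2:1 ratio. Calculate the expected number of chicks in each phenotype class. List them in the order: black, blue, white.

The 1:2:1 ratio has 4 parts, so with N = 3374 the expected counts are:
  black: 3374 × 1/4 = 843.5
  blue: 3374 × 2/4 = 1687
  white: 3374 × 1/4 = 843.5

843.5, 1687, 843.5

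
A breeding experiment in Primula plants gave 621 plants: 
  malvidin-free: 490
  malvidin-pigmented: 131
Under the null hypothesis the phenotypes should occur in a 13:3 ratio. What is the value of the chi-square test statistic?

Total ratio parts = 16. Expected numbers out of 621:
  malvidin-free: 621 × 13/16 = 504.5625
  malvidin-pigmented: 621 × 3/16 = 116.4375
χ² = Σ (O − E)² / E
  malvidin-free: (490 − 504.5625)² / 504.5625 = 0.4203
  malvidin-pigmented: (131 − 116.4375)² / 116.4375 = 1.8213
χ² = 0.4203 + 1.8213 = 2.2416 ≈ 2.242

2.242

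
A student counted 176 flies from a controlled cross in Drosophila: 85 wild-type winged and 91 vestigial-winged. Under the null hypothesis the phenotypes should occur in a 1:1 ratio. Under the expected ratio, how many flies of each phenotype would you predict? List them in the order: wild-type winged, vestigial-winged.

Under the 1:1 hypothesis (Σ ratio = 2, N = 176):
  wild-type winged: 176 × 1/2 = 88
  vestigial-winged: 176 × 1/2 = 88

88, 88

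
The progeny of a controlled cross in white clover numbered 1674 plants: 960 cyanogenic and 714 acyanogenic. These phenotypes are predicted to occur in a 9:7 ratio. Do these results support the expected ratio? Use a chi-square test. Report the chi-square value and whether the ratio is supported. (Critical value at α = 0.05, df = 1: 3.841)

Total ratio parts = 16. Expected numbers out of 1674:
  cyanogenic: 1674 × 9/16 = 941.625
  acyanogenic: 1674 × 7/16 = 732.375
χ² = Σ (O − E)² / E
  cyanogenic: (960 − 941.625)² / 941.625 = 0.3586
  acyanogenic: (714 − 732.375)² / 732.375 = 0.4610
χ² = 0.3586 + 0.4610 = 0.8196 ≈ 0.820
Degrees of freedom = 2 − 1 = 1; critical value at α = 0.05 is 3.841.
Since 0.820 < 3.841, we fail to reject the null hypothesis — the data are consistent with the 9:7 ratio.

0.820; consistent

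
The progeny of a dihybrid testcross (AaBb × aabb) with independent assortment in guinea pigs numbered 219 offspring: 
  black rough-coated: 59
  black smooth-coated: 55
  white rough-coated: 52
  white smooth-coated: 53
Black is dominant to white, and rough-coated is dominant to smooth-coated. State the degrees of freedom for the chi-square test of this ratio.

A dihybrid testcross with independent assortment gives a 1:1:1:1 ratio.
A goodness-of-fit test with 4 phenotype classes has df = 4 − 1 = 3.

3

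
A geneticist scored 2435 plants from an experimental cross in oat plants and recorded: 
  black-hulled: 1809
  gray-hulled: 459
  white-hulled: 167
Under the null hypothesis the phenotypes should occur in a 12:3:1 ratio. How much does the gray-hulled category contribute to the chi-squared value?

0.013

Under the 12:3:1 hypothesis (Σ ratio = 16, N = 2435):
  black-hulled: 2435 × 12/16 = 1826.25
  gray-hulled: 2435 × 3/16 = 456.5625
  white-hulled: 2435 × 1/16 = 152.1875
Contribution of gray-hulled: (459 − 456.5625)² / 456.5625 = 0.0130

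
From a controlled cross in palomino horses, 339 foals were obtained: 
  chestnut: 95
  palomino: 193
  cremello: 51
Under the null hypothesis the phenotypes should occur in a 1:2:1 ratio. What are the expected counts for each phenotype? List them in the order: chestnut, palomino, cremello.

84.75, 169.5, 84.75

Expected counts for N = 339 under a 1:2:1 ratio (total parts = 4):
  chestnut: 339 × 1/4 = 84.75
  palomino: 339 × 2/4 = 169.5
  cremello: 339 × 1/4 = 84.75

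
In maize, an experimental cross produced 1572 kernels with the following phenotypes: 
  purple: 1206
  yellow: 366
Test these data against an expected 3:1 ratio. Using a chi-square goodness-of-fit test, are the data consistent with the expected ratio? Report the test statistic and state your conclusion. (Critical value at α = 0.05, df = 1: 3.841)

Expected counts for N = 1572 under a 3:1 ratio (total parts = 4):
  purple: 1572 × 3/4 = 1179
  yellow: 1572 × 1/4 = 393
χ² = Σ (O − E)² / E
  purple: (1206 − 1179)² / 1179 = 0.6183
  yellow: (366 − 393)² / 393 = 1.8550
χ² = 0.6183 + 1.8550 = 2.4733 ≈ 2.473
Degrees of freedom = 2 − 1 = 1; critical value at α = 0.05 is 3.841.
Since 2.473 < 3.841, we fail to reject the null hypothesis — the data are consistent with the 3:1 ratio.

2.473; consistent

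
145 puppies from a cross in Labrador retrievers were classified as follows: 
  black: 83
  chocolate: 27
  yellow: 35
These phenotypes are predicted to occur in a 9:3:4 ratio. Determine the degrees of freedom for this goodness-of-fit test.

2

A goodness-of-fit test with 3 phenotype classes has df = 3 − 1 = 2.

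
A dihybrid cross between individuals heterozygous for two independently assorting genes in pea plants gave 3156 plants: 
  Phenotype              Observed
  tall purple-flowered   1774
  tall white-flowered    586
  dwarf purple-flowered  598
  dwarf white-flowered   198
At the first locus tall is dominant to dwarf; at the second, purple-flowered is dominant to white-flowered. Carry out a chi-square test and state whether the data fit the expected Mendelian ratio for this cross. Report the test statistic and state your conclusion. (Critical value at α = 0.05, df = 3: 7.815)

A dihybrid F₂ with independent assortment and complete dominance at both loci gives a 9:3:3:1 phenotypic ratio.
Total ratio parts = 16. Expected numbers out of 3156:
  tall purple-flowered: 3156 × 9/16 = 1775.25
  tall white-flowered: 3156 × 3/16 = 591.75
  dwarf purple-flowered: 3156 × 3/16 = 591.75
  dwarf white-flowered: 3156 × 1/16 = 197.25
χ² = Σ (O − E)² / E
  tall purple-flowered: (1774 − 1775.25)² / 1775.25 = 0.0009
  tall white-flowered: (586 − 591.75)² / 591.75 = 0.0559
  dwarf purple-flowered: (598 − 591.75)² / 591.75 = 0.0660
  dwarf white-flowered: (198 − 197.25)² / 197.25 = 0.0029
χ² = 0.0009 + 0.0559 + 0.0660 + 0.0029 = 0.1257 ≈ 0.126
Degrees of freedom = 4 − 1 = 3; critical value at α = 0.05 is 7.815.
Since 0.126 < 7.815, we fail to reject the null hypothesis — the data are consistent with the 9:3:3:1 ratio.

0.126; consistent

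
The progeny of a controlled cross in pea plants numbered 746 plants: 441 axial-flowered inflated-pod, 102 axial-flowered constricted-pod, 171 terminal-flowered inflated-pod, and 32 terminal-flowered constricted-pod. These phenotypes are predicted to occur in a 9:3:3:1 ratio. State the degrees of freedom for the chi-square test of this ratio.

3

A goodness-of-fit test with 4 phenotype classes has df = 4 − 1 = 3.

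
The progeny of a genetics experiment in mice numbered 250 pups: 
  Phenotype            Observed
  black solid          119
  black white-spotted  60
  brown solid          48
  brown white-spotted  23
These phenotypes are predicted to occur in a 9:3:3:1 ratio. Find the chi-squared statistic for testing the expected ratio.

10.508

The 9:3:3:1 ratio has 16 parts, so with N = 250 the expected counts are:
  black solid: 250 × 9/16 = 140.625
  black white-spotted: 250 × 3/16 = 46.875
  brown solid: 250 × 3/16 = 46.875
  brown white-spotted: 250 × 1/16 = 15.625
χ² = Σ (O − E)² / E
  black solid: (119 − 140.625)² / 140.625 = 3.3254
  black white-spotted: (60 − 46.875)² / 46.875 = 3.6750
  brown solid: (48 − 46.875)² / 46.875 = 0.0270
  brown white-spotted: (23 − 15.625)² / 15.625 = 3.4810
χ² = 3.3254 + 3.6750 + 0.0270 + 3.4810 = 10.5084 ≈ 10.508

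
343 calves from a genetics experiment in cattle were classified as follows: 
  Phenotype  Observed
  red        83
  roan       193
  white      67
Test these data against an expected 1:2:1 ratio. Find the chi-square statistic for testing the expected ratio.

6.883

Under the 1:2:1 hypothesis (Σ ratio = 4, N = 343):
  red: 343 × 1/4 = 85.75
  roan: 343 × 2/4 = 171.5
  white: 343 × 1/4 = 85.75
χ² = Σ (O − E)² / E
  red: (83 − 85.75)² / 85.75 = 0.0882
  roan: (193 − 171.5)² / 171.5 = 2.6953
  white: (67 − 85.75)² / 85.75 = 4.0999
χ² = 0.0882 + 2.6953 + 4.0999 = 6.8834 ≈ 6.883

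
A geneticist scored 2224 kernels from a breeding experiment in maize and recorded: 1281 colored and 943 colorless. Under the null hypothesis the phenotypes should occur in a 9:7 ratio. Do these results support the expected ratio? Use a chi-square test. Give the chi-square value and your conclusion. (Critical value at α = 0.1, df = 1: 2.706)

1.644; consistent

Under the 9:7 hypothesis (Σ ratio = 16, N = 2224):
  colored: 2224 × 9/16 = 1251
  colorless: 2224 × 7/16 = 973
χ² = Σ (O − E)² / E
  colored: (1281 − 1251)² / 1251 = 0.7194
  colorless: (943 − 973)² / 973 = 0.9250
χ² = 0.7194 + 0.9250 = 1.6444 ≈ 1.644
Degrees of freedom = 2 − 1 = 1; critical value at α = 0.1 is 2.706.
Since 1.644 < 2.706, we fail to reject the null hypothesis — the data are consistent with the 9:7 ratio.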